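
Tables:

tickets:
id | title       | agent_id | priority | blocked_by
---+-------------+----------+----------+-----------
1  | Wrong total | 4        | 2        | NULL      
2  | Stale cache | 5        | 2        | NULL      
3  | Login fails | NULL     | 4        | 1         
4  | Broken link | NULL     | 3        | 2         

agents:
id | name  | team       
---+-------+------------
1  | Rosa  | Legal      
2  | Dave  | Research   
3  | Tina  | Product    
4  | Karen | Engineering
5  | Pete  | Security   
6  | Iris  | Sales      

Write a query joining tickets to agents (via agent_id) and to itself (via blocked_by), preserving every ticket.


Two LEFT JOINs from the same base table tickets: one to agents via agent_id, one to tickets itself via blocked_by. Both are LEFT so every ticket is preserved.
Match against agents:
  - ticket 1 (Wrong total): agent_id=4 -> matches Karen
  - ticket 2 (Stale cache): agent_id=5 -> matches Pete
  - ticket 3 (Login fails): agent_id=NULL, no match -> kept with NULL
  - ticket 4 (Broken link): agent_id=NULL, no match -> kept with NULL
Match against tickets (self):
  - ticket 1 (Wrong total): blocked_by=NULL -> NULL
  - ticket 2 (Stale cache): blocked_by=NULL -> NULL
  - ticket 3 (Login fails): blocked_by=1 -> Wrong total
  - ticket 4 (Broken link): blocked_by=2 -> Stale cache

SQL:
SELECT a.title, b.name AS agent, c.title AS blocked_by
FROM tickets a
LEFT JOIN agents b ON a.agent_id = b.id
LEFT JOIN tickets c ON a.blocked_by = c.id

Result:
title       | agent | blocked_by 
------------+-------+------------
Wrong total | Karen | NULL       
Stale cache | Pete  | NULL       
Login fails | NULL  | Wrong total
Broken link | NULL  | Stale cache


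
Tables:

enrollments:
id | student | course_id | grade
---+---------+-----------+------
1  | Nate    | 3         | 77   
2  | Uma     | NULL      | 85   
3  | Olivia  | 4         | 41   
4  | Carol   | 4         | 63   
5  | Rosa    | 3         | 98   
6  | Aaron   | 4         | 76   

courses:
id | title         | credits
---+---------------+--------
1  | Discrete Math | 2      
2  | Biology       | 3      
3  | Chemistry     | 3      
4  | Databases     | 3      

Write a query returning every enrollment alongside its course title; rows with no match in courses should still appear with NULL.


LEFT JOIN keeps every row from enrollments (the left table); where course_id has no match in courses, the course columns become NULL. Walk through each enrollment:
  - enrollment 1 (Nate): course_id=3 -> matches Chemistry
  - enrollment 2 (Uma): course_id=NULL, no match -> kept with NULL
  - enrollment 3 (Olivia): course_id=4 -> matches Databases
  - enrollment 4 (Carol): course_id=4 -> matches Databases
  - enrollment 5 (Rosa): course_id=3 -> matches Chemistry
  - enrollment 6 (Aaron): course_id=4 -> matches Databases
All 6 rows appear; 1 has NULL course.

SQL:
SELECT a.student, b.title AS course
FROM enrollments a
LEFT JOIN courses b ON a.course_id = b.id

Result:
student | course   
--------+----------
Nate    | Chemistry
Uma     | NULL     
Olivia  | Databases
Carol   | Databases
Rosa    | Chemistry
Aaron   | Databases


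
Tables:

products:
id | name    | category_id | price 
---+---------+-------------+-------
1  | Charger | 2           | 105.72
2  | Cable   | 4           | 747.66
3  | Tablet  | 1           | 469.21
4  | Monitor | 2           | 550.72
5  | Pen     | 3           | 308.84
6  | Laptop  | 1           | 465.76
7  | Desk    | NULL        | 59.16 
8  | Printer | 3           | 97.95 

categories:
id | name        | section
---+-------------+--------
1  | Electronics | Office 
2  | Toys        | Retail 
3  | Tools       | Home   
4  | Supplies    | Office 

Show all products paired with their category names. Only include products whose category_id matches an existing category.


INNER JOIN keeps only products rows whose category_id matches an id in categories. Walk through each product:
  - product 1 (Charger): category_id=2 -> matches Toys
  - product 2 (Cable): category_id=4 -> matches Supplies
  - product 3 (Tablet): category_id=1 -> matches Electronics
  - product 4 (Monitor): category_id=2 -> matches Toys
  - product 5 (Pen): category_id=3 -> matches Tools
  - product 6 (Laptop): category_id=1 -> matches Electronics
  - product 7 (Desk): category_id=NULL, no match -> dropped
  - product 8 (Printer): category_id=3 -> matches Tools
So 1 of 8 rows is dropped.

SQL:
SELECT a.name, b.name AS category
FROM products a
INNER JOIN categories b ON a.category_id = b.id

Result:
name    | category   
--------+------------
Charger | Toys       
Cable   | Supplies   
Tablet  | Electronics
Monitor | Toys       
Pen     | Tools      
Laptop  | Electronics
Printer | Tools      


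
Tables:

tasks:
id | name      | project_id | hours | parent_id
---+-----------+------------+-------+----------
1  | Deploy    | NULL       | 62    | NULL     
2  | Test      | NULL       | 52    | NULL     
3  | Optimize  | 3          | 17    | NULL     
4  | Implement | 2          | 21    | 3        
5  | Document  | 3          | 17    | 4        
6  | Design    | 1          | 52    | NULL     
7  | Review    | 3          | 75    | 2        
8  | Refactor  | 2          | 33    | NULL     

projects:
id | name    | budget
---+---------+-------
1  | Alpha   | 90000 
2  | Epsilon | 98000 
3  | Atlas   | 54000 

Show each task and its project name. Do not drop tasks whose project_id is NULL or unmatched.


LEFT JOIN keeps every row from tasks (the left table); where project_id has no match in projects, the project columns become NULL. Walk through each task:
  - task 1 (Deploy): project_id=NULL, no match -> kept with NULL
  - task 2 (Test): project_id=NULL, no match -> kept with NULL
  - task 3 (Optimize): project_id=3 -> matches Atlas
  - task 4 (Implement): project_id=2 -> matches Epsilon
  - task 5 (Document): project_id=3 -> matches Atlas
  - task 6 (Design): project_id=1 -> matches Alpha
  - task 7 (Review): project_id=3 -> matches Atlas
  - task 8 (Refactor): project_id=2 -> matches Epsilon
All 8 rows appear; 2 have NULL project.

SQL:
SELECT a.name, b.name AS project
FROM tasks a
LEFT JOIN projects b ON a.project_id = b.id

Result:
name      | project
----------+--------
Deploy    | NULL   
Test      | NULL   
Optimize  | Atlas  
Implement | Epsilon
Document  | Atlas  
Design    | Alpha  
Review    | Atlas  
Refactor  | Epsilon


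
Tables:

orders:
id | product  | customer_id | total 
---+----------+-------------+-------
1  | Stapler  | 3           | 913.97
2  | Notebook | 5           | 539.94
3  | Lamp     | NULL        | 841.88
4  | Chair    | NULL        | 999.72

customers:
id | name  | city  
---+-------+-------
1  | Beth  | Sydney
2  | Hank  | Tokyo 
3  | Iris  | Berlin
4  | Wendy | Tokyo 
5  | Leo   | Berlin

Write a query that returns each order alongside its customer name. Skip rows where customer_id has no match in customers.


INNER JOIN keeps only orders rows whose customer_id matches an id in customers. Walk through each order:
  - order 1 (Stapler): customer_id=3 -> matches Iris
  - order 2 (Notebook): customer_id=5 -> matches Leo
  - order 3 (Lamp): customer_id=NULL, no match -> dropped
  - order 4 (Chair): customer_id=NULL, no match -> dropped
So 2 of 4 rows are dropped.

SQL:
SELECT a.product, b.name AS customer
FROM orders a
INNER JOIN customers b ON a.customer_id = b.id

Result:
product  | customer
---------+---------
Stapler  | Iris    
Notebook | Leo     


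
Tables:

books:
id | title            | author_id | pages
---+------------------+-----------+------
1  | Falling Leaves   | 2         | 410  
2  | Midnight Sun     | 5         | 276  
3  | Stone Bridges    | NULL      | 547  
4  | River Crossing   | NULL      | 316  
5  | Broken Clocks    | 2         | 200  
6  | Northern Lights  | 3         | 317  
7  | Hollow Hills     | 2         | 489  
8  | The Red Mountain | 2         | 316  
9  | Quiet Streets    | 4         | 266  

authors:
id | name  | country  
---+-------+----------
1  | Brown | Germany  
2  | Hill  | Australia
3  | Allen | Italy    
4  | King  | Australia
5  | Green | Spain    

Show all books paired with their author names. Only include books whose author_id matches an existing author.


INNER JOIN keeps only books rows whose author_id matches an id in authors. Walk through each book:
  - book 1 (Falling Leaves): author_id=2 -> matches Hill
  - book 2 (Midnight Sun): author_id=5 -> matches Green
  - book 3 (Stone Bridges): author_id=NULL, no match -> dropped
  - book 4 (River Crossing): author_id=NULL, no match -> dropped
  - book 5 (Broken Clocks): author_id=2 -> matches Hill
  - book 6 (Northern Lights): author_id=3 -> matches Allen
  - book 7 (Hollow Hills): author_id=2 -> matches Hill
  - book 8 (The Red Mountain): author_id=2 -> matches Hill
  - book 9 (Quiet Streets): author_id=4 -> matches King
So 2 of 9 rows are dropped.

SQL:
SELECT a.title, b.name AS author
FROM books a
INNER JOIN authors b ON a.author_id = b.id

Result:
title            | author
-----------------+-------
Falling Leaves   | Hill  
Midnight Sun     | Green 
Broken Clocks    | Hill  
Northern Lights  | Allen 
Hollow Hills     | Hill  
The Red Mountain | Hill  
Quiet Streets    | King  


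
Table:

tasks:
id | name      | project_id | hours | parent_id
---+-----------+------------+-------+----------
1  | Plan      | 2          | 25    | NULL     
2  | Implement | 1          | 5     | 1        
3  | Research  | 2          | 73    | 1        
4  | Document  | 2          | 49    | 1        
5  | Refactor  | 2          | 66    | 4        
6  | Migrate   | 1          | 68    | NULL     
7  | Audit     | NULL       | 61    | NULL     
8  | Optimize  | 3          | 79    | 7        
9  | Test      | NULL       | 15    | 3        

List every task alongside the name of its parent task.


This is a self-join: tasks is joined to a second copy of itself, matching each row's parent_id to another row's id. Use LEFT JOIN so rows with parent_id=NULL are kept.
  - task 1 (Plan): parent_id=NULL -> NULL
  - task 2 (Implement): parent_id=1 -> Plan
  - task 3 (Research): parent_id=1 -> Plan
  - task 4 (Document): parent_id=1 -> Plan
  - task 5 (Refactor): parent_id=4 -> Document
  - task 6 (Migrate): parent_id=NULL -> NULL
  - task 7 (Audit): parent_id=NULL -> NULL
  - task 8 (Optimize): parent_id=7 -> Audit
  - task 9 (Test): parent_id=3 -> Research

SQL:
SELECT a.name AS item, b.name AS parent
FROM tasks a
LEFT JOIN tasks b ON a.parent_id = b.id

Result:
item      | parent  
----------+---------
Plan      | NULL    
Implement | Plan    
Research  | Plan    
Document  | Plan    
Refactor  | Document
Migrate   | NULL    
Audit     | NULL    
Optimize  | Audit   
Test      | Research


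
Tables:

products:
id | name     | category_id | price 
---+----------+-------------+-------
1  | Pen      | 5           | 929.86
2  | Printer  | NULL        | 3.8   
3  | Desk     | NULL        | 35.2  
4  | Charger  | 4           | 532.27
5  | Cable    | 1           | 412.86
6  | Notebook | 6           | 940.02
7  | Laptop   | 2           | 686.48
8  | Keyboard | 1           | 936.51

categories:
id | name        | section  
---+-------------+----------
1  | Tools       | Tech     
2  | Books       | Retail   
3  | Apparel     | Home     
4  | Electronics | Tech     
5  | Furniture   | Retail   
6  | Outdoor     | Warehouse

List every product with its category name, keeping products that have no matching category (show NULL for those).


LEFT JOIN keeps every row from products (the left table); where category_id has no match in categories, the category columns become NULL. Walk through each product:
  - product 1 (Pen): category_id=5 -> matches Furniture
  - product 2 (Printer): category_id=NULL, no match -> kept with NULL
  - product 3 (Desk): category_id=NULL, no match -> kept with NULL
  - product 4 (Charger): category_id=4 -> matches Electronics
  - product 5 (Cable): category_id=1 -> matches Tools
  - product 6 (Notebook): category_id=6 -> matches Outdoor
  - product 7 (Laptop): category_id=2 -> matches Books
  - product 8 (Keyboard): category_id=1 -> matches Tools
All 8 rows appear; 2 have NULL category.

SQL:
SELECT a.name, b.name AS category
FROM products a
LEFT JOIN categories b ON a.category_id = b.id

Result:
name     | category   
---------+------------
Pen      | Furniture  
Printer  | NULL       
Desk     | NULL       
Charger  | Electronics
Cable    | Tools      
Notebook | Outdoor    
Laptop   | Books      
Keyboard | Tools      


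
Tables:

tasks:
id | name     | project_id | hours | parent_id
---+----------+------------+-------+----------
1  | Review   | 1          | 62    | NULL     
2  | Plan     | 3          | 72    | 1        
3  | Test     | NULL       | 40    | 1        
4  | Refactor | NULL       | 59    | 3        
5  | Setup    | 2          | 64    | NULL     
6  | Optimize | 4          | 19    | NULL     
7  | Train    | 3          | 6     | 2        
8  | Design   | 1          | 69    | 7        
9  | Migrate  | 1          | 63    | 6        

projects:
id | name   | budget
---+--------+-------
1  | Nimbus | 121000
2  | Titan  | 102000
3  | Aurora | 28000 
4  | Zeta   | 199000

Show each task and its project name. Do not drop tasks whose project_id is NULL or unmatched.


LEFT JOIN keeps every row from tasks (the left table); where project_id has no match in projects, the project columns become NULL. Walk through each task:
  - task 1 (Review): project_id=1 -> matches Nimbus
  - task 2 (Plan): project_id=3 -> matches Aurora
  - task 3 (Test): project_id=NULL, no match -> kept with NULL
  - task 4 (Refactor): project_id=NULL, no match -> kept with NULL
  - task 5 (Setup): project_id=2 -> matches Titan
  - task 6 (Optimize): project_id=4 -> matches Zeta
  - task 7 (Train): project_id=3 -> matches Aurora
  - task 8 (Design): project_id=1 -> matches Nimbus
  - task 9 (Migrate): project_id=1 -> matches Nimbus
All 9 rows appear; 2 have NULL project.

SQL:
SELECT a.name, b.name AS project
FROM tasks a
LEFT JOIN projects b ON a.project_id = b.id

Result:
name     | project
---------+--------
Review   | Nimbus 
Plan     | Aurora 
Test     | NULL   
Refactor | NULL   
Setup    | Titan  
Optimize | Zeta   
Train    | Aurora 
Design   | Nimbus 
Migrate  | Nimbus 


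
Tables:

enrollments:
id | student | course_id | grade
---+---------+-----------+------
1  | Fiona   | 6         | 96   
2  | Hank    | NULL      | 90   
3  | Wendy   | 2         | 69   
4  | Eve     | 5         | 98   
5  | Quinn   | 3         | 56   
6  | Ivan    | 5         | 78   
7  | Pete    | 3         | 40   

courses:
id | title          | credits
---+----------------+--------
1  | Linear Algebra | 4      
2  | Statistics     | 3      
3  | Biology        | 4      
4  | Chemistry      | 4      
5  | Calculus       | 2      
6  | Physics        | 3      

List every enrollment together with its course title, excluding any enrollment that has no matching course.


INNER JOIN keeps only enrollments rows whose course_id matches an id in courses. Walk through each enrollment:
  - enrollment 1 (Fiona): course_id=6 -> matches Physics
  - enrollment 2 (Hank): course_id=NULL, no match -> dropped
  - enrollment 3 (Wendy): course_id=2 -> matches Statistics
  - enrollment 4 (Eve): course_id=5 -> matches Calculus
  - enrollment 5 (Quinn): course_id=3 -> matches Biology
  - enrollment 6 (Ivan): course_id=5 -> matches Calculus
  - enrollment 7 (Pete): course_id=3 -> matches Biology
So 1 of 7 rows is dropped.

SQL:
SELECT a.student, b.title AS course
FROM enrollments a
INNER JOIN courses b ON a.course_id = b.id

Result:
student | course    
--------+-----------
Fiona   | Physics   
Wendy   | Statistics
Eve     | Calculus  
Quinn   | Biology   
Ivan    | Calculus  
Pete    | Biology   


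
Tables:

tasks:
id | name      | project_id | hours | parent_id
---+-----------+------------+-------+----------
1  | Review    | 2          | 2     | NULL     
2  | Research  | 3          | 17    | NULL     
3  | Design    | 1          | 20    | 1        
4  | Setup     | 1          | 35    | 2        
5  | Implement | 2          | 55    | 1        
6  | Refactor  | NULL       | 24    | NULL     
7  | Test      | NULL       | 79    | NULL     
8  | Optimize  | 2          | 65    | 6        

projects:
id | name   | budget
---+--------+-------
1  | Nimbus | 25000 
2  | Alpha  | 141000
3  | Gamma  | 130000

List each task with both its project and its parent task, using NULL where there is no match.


Two LEFT JOINs from the same base table tasks: one to projects via project_id, one to tasks itself via parent_id. Both are LEFT so every task is preserved.
Match against projects:
  - task 1 (Review): project_id=2 -> matches Alpha
  - task 2 (Research): project_id=3 -> matches Gamma
  - task 3 (Design): project_id=1 -> matches Nimbus
  - task 4 (Setup): project_id=1 -> matches Nimbus
  - task 5 (Implement): project_id=2 -> matches Alpha
  - task 6 (Refactor): project_id=NULL, no match -> kept with NULL
  - task 7 (Test): project_id=NULL, no match -> kept with NULL
  - task 8 (Optimize): project_id=2 -> matches Alpha
Match against tasks (self):
  - task 1 (Review): parent_id=NULL -> NULL
  - task 2 (Research): parent_id=NULL -> NULL
  - task 3 (Design): parent_id=1 -> Review
  - task 4 (Setup): parent_id=2 -> Research
  - task 5 (Implement): parent_id=1 -> Review
  - task 6 (Refactor): parent_id=NULL -> NULL
  - task 7 (Test): parent_id=NULL -> NULL
  - task 8 (Optimize): parent_id=6 -> Refactor

SQL:
SELECT a.name, b.name AS project, c.name AS parent
FROM tasks a
LEFT JOIN projects b ON a.project_id = b.id
LEFT JOIN tasks c ON a.parent_id = c.id

Result:
name      | project | parent  
----------+---------+---------
Review    | Alpha   | NULL    
Research  | Gamma   | NULL    
Design    | Nimbus  | Review  
Setup     | Nimbus  | Research
Implement | Alpha   | Review  
Refactor  | NULL    | NULL    
Test      | NULL    | NULL    
Optimize  | Alpha   | Refactor


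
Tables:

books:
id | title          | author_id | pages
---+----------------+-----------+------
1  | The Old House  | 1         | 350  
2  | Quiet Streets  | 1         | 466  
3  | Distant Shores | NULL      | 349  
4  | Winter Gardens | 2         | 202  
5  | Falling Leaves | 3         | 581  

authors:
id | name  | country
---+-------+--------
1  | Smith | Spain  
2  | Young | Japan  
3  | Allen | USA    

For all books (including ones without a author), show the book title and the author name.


LEFT JOIN keeps every row from books (the left table); where author_id has no match in authors, the author columns become NULL. Walk through each book:
  - book 1 (The Old House): author_id=1 -> matches Smith
  - book 2 (Quiet Streets): author_id=1 -> matches Smith
  - book 3 (Distant Shores): author_id=NULL, no match -> kept with NULL
  - book 4 (Winter Gardens): author_id=2 -> matches Young
  - book 5 (Falling Leaves): author_id=3 -> matches Allen
All 5 rows appear; 1 has NULL author.

SQL:
SELECT a.title, b.name AS author
FROM books a
LEFT JOIN authors b ON a.author_id = b.id

Result:
title          | author
---------------+-------
The Old House  | Smith 
Quiet Streets  | Smith 
Distant Shores | NULL  
Winter Gardens | Young 
Falling Leaves | Allen 


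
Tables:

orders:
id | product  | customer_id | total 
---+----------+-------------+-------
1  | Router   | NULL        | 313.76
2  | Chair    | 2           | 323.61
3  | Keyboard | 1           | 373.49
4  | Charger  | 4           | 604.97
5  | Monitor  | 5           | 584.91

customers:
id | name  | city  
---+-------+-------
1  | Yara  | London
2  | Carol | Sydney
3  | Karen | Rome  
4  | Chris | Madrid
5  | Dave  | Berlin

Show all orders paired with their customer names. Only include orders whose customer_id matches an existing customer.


INNER JOIN keeps only orders rows whose customer_id matches an id in customers. Walk through each order:
  - order 1 (Router): customer_id=NULL, no match -> dropped
  - order 2 (Chair): customer_id=2 -> matches Carol
  - order 3 (Keyboard): customer_id=1 -> matches Yara
  - order 4 (Charger): customer_id=4 -> matches Chris
  - order 5 (Monitor): customer_id=5 -> matches Dave
So 1 of 5 rows is dropped.

SQL:
SELECT a.product, b.name AS customer
FROM orders a
INNER JOIN customers b ON a.customer_id = b.id

Result:
product  | customer
---------+---------
Chair    | Carol   
Keyboard | Yara    
Charger  | Chris   
Monitor  | Dave    


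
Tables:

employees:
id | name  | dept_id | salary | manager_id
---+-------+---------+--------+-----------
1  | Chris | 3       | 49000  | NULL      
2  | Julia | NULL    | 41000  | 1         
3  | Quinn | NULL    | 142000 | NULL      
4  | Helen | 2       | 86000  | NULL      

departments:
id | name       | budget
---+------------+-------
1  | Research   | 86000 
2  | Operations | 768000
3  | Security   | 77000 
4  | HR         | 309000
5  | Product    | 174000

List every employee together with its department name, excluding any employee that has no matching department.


INNER JOIN keeps only employees rows whose dept_id matches an id in departments. Walk through each employee:
  - employee 1 (Chris): dept_id=3 -> matches Security
  - employee 2 (Julia): dept_id=NULL, no match -> dropped
  - employee 3 (Quinn): dept_id=NULL, no match -> dropped
  - employee 4 (Helen): dept_id=2 -> matches Operations
So 2 of 4 rows are dropped.

SQL:
SELECT a.name, b.name AS department
FROM employees a
INNER JOIN departments b ON a.dept_id = b.id

Result:
name  | department
------+-----------
Chris | Security  
Helen | Operations


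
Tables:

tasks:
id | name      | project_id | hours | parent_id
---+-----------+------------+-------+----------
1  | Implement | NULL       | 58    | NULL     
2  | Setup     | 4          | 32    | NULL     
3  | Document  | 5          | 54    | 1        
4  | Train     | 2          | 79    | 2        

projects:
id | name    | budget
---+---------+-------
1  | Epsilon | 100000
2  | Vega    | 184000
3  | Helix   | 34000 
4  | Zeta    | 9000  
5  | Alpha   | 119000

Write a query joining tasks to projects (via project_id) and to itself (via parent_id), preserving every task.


Two LEFT JOINs from the same base table tasks: one to projects via project_id, one to tasks itself via parent_id. Both are LEFT so every task is preserved.
Match against projects:
  - task 1 (Implement): project_id=NULL, no match -> kept with NULL
  - task 2 (Setup): project_id=4 -> matches Zeta
  - task 3 (Document): project_id=5 -> matches Alpha
  - task 4 (Train): project_id=2 -> matches Vega
Match against tasks (self):
  - task 1 (Implement): parent_id=NULL -> NULL
  - task 2 (Setup): parent_id=NULL -> NULL
  - task 3 (Document): parent_id=1 -> Implement
  - task 4 (Train): parent_id=2 -> Setup

SQL:
SELECT a.name, b.name AS project, c.name AS parent
FROM tasks a
LEFT JOIN projects b ON a.project_id = b.id
LEFT JOIN tasks c ON a.parent_id = c.id

Result:
name      | project | parent   
----------+---------+----------
Implement | NULL    | NULL     
Setup     | Zeta    | NULL     
Document  | Alpha   | Implement
Train     | Vega    | Setup    


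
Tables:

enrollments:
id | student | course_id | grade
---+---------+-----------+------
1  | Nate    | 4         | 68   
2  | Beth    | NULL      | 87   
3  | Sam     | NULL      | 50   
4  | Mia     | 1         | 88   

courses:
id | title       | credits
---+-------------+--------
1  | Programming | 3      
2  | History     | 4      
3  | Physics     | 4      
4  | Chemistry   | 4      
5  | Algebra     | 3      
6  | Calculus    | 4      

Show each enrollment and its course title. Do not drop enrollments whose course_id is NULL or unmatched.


LEFT JOIN keeps every row from enrollments (the left table); where course_id has no match in courses, the course columns become NULL. Walk through each enrollment:
  - enrollment 1 (Nate): course_id=4 -> matches Chemistry
  - enrollment 2 (Beth): course_id=NULL, no match -> kept with NULL
  - enrollment 3 (Sam): course_id=NULL, no match -> kept with NULL
  - enrollment 4 (Mia): course_id=1 -> matches Programming
All 4 rows appear; 2 have NULL course.

SQL:
SELECT a.student, b.title AS course
FROM enrollments a
LEFT JOIN courses b ON a.course_id = b.id

Result:
student | course     
--------+------------
Nate    | Chemistry  
Beth    | NULL       
Sam     | NULL       
Mia     | Programming


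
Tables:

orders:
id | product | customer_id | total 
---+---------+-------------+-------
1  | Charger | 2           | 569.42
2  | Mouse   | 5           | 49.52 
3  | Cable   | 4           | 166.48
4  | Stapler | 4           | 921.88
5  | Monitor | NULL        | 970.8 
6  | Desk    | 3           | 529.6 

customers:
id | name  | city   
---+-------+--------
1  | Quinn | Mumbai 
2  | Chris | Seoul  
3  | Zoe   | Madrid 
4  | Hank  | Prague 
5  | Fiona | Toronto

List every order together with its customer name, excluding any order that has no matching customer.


INNER JOIN keeps only orders rows whose customer_id matches an id in customers. Walk through each order:
  - order 1 (Charger): customer_id=2 -> matches Chris
  - order 2 (Mouse): customer_id=5 -> matches Fiona
  - order 3 (Cable): customer_id=4 -> matches Hank
  - order 4 (Stapler): customer_id=4 -> matches Hank
  - order 5 (Monitor): customer_id=NULL, no match -> dropped
  - order 6 (Desk): customer_id=3 -> matches Zoe
So 1 of 6 rows is dropped.

SQL:
SELECT a.product, b.name AS customer
FROM orders a
INNER JOIN customers b ON a.customer_id = b.id

Result:
product | customer
--------+---------
Charger | Chris   
Mouse   | Fiona   
Cable   | Hank    
Stapler | Hank    
Desk    | Zoe     


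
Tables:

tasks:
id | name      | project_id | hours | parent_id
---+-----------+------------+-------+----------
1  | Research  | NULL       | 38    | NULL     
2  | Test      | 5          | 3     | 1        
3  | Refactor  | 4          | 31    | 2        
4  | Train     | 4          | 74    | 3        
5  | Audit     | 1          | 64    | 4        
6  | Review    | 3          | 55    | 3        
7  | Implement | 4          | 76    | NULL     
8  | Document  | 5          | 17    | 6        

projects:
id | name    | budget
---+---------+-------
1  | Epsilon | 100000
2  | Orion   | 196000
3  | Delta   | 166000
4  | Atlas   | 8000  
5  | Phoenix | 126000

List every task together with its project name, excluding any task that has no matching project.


INNER JOIN keeps only tasks rows whose project_id matches an id in projects. Walk through each task:
  - task 1 (Research): project_id=NULL, no match -> dropped
  - task 2 (Test): project_id=5 -> matches Phoenix
  - task 3 (Refactor): project_id=4 -> matches Atlas
  - task 4 (Train): project_id=4 -> matches Atlas
  - task 5 (Audit): project_id=1 -> matches Epsilon
  - task 6 (Review): project_id=3 -> matches Delta
  - task 7 (Implement): project_id=4 -> matches Atlas
  - task 8 (Document): project_id=5 -> matches Phoenix
So 1 of 8 rows is dropped.

SQL:
SELECT a.name, b.name AS project
FROM tasks a
INNER JOIN projects b ON a.project_id = b.id

Result:
name      | project
----------+--------
Test      | Phoenix
Refactor  | Atlas  
Train     | Atlas  
Audit     | Epsilon
Review    | Delta  
Implement | Atlas  
Document  | Phoenix


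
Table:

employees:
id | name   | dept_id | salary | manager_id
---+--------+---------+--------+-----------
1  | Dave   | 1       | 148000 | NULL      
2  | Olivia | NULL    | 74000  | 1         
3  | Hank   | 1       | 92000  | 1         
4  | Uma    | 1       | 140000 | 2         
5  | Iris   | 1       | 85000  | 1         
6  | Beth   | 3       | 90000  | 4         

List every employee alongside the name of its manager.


This is a self-join: employees is joined to a second copy of itself, matching each row's manager_id to another row's id. Use LEFT JOIN so rows with manager_id=NULL are kept.
  - employee 1 (Dave): manager_id=NULL -> NULL
  - employee 2 (Olivia): manager_id=1 -> Dave
  - employee 3 (Hank): manager_id=1 -> Dave
  - employee 4 (Uma): manager_id=2 -> Olivia
  - employee 5 (Iris): manager_id=1 -> Dave
  - employee 6 (Beth): manager_id=4 -> Uma

SQL:
SELECT a.name AS item, b.name AS manager
FROM employees a
LEFT JOIN employees b ON a.manager_id = b.id

Result:
item   | manager
-------+--------
Dave   | NULL   
Olivia | Dave   
Hank   | Dave   
Uma    | Olivia 
Iris   | Dave   
Beth   | Uma    


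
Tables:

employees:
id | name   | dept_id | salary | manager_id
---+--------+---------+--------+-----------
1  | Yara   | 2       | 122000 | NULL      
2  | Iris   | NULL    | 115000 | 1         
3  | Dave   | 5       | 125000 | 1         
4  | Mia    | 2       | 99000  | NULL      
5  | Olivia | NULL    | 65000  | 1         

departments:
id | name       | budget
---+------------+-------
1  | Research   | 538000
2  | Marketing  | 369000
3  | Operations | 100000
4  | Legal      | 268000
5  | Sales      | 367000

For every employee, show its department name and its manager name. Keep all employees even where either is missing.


Two LEFT JOINs from the same base table employees: one to departments via dept_id, one to employees itself via manager_id. Both are LEFT so every employee is preserved.
Match against departments:
  - employee 1 (Yara): dept_id=2 -> matches Marketing
  - employee 2 (Iris): dept_id=NULL, no match -> kept with NULL
  - employee 3 (Dave): dept_id=5 -> matches Sales
  - employee 4 (Mia): dept_id=2 -> matches Marketing
  - employee 5 (Olivia): dept_id=NULL, no match -> kept with NULL
Match against employees (self):
  - employee 1 (Yara): manager_id=NULL -> NULL
  - employee 2 (Iris): manager_id=1 -> Yara
  - employee 3 (Dave): manager_id=1 -> Yara
  - employee 4 (Mia): manager_id=NULL -> NULL
  - employee 5 (Olivia): manager_id=1 -> Yara

SQL:
SELECT a.name, b.name AS department, c.name AS manager
FROM employees a
LEFT JOIN departments b ON a.dept_id = b.id
LEFT JOIN employees c ON a.manager_id = c.id

Result:
name   | department | manager
-------+------------+--------
Yara   | Marketing  | NULL   
Iris   | NULL       | Yara   
Dave   | Sales      | Yara   
Mia    | Marketing  | NULL   
Olivia | NULL       | Yara   


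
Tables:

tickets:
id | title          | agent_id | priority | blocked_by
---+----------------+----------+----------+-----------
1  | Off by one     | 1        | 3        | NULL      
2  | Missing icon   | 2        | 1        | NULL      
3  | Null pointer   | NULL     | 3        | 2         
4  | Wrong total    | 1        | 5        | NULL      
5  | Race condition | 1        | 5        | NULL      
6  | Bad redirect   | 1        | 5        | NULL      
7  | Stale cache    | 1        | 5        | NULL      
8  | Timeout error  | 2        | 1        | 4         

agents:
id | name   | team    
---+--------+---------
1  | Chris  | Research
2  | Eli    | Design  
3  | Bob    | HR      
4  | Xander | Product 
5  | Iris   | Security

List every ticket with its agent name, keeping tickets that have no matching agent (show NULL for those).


LEFT JOIN keeps every row from tickets (the left table); where agent_id has no match in agents, the agent columns become NULL. Walk through each ticket:
  - ticket 1 (Off by one): agent_id=1 -> matches Chris
  - ticket 2 (Missing icon): agent_id=2 -> matches Eli
  - ticket 3 (Null pointer): agent_id=NULL, no match -> kept with NULL
  - ticket 4 (Wrong total): agent_id=1 -> matches Chris
  - ticket 5 (Race condition): agent_id=1 -> matches Chris
  - ticket 6 (Bad redirect): agent_id=1 -> matches Chris
  - ticket 7 (Stale cache): agent_id=1 -> matches Chris
  - ticket 8 (Timeout error): agent_id=2 -> matches Eli
All 8 rows appear; 1 has NULL agent.

SQL:
SELECT a.title, b.name AS agent
FROM tickets a
LEFT JOIN agents b ON a.agent_id = b.id

Result:
title          | agent
---------------+------
Off by one     | Chris
Missing icon   | Eli  
Null pointer   | NULL 
Wrong total    | Chris
Race condition | Chris
Bad redirect   | Chris
Stale cache    | Chris
Timeout error  | Eli  


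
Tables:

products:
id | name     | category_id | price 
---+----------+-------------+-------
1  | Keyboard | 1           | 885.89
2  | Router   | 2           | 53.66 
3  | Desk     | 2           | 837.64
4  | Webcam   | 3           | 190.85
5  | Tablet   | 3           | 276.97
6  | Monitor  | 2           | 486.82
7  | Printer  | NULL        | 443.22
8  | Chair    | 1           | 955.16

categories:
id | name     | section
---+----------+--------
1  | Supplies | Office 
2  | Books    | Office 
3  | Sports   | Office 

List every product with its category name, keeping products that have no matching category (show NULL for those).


LEFT JOIN keeps every row from products (the left table); where category_id has no match in categories, the category columns become NULL. Walk through each product:
  - product 1 (Keyboard): category_id=1 -> matches Supplies
  - product 2 (Router): category_id=2 -> matches Books
  - product 3 (Desk): category_id=2 -> matches Books
  - product 4 (Webcam): category_id=3 -> matches Sports
  - product 5 (Tablet): category_id=3 -> matches Sports
  - product 6 (Monitor): category_id=2 -> matches Books
  - product 7 (Printer): category_id=NULL, no match -> kept with NULL
  - product 8 (Chair): category_id=1 -> matches Supplies
All 8 rows appear; 1 has NULL category.

SQL:
SELECT a.name, b.name AS category
FROM products a
LEFT JOIN categories b ON a.category_id = b.id

Result:
name     | category
---------+---------
Keyboard | Supplies
Router   | Books   
Desk     | Books   
Webcam   | Sports  
Tablet   | Sports  
Monitor  | Books   
Printer  | NULL    
Chair    | Supplies


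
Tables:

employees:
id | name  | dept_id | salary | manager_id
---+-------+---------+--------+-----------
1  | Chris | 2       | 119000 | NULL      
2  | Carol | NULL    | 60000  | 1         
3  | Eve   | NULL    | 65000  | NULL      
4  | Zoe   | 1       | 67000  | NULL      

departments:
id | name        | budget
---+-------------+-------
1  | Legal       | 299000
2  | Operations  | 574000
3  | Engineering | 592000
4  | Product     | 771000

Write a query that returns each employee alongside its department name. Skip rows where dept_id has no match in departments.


INNER JOIN keeps only employees rows whose dept_id matches an id in departments. Walk through each employee:
  - employee 1 (Chris): dept_id=2 -> matches Operations
  - employee 2 (Carol): dept_id=NULL, no match -> dropped
  - employee 3 (Eve): dept_id=NULL, no match -> dropped
  - employee 4 (Zoe): dept_id=1 -> matches Legal
So 2 of 4 rows are dropped.

SQL:
SELECT a.name, b.name AS department
FROM employees a
INNER JOIN departments b ON a.dept_id = b.id

Result:
name  | department
------+-----------
Chris | Operations
Zoe   | Legal     


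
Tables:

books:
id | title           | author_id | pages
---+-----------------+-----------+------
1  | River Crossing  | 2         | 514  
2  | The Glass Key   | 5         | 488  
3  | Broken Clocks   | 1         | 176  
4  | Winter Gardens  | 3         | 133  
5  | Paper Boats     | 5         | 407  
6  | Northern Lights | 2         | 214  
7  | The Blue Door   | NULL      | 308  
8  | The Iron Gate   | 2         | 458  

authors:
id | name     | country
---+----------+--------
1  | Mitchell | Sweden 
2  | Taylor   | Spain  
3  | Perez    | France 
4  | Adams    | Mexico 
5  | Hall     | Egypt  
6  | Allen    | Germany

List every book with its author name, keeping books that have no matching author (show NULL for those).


LEFT JOIN keeps every row from books (the left table); where author_id has no match in authors, the author columns become NULL. Walk through each book:
  - book 1 (River Crossing): author_id=2 -> matches Taylor
  - book 2 (The Glass Key): author_id=5 -> matches Hall
  - book 3 (Broken Clocks): author_id=1 -> matches Mitchell
  - book 4 (Winter Gardens): author_id=3 -> matches Perez
  - book 5 (Paper Boats): author_id=5 -> matches Hall
  - book 6 (Northern Lights): author_id=2 -> matches Taylor
  - book 7 (The Blue Door): author_id=NULL, no match -> kept with NULL
  - book 8 (The Iron Gate): author_id=2 -> matches Taylor
All 8 rows appear; 1 has NULL author.

SQL:
SELECT a.title, b.name AS author
FROM books a
LEFT JOIN authors b ON a.author_id = b.id

Result:
title           | author  
----------------+---------
River Crossing  | Taylor  
The Glass Key   | Hall    
Broken Clocks   | Mitchell
Winter Gardens  | Perez   
Paper Boats     | Hall    
Northern Lights | Taylor  
The Blue Door   | NULL    
The Iron Gate   | Taylor  


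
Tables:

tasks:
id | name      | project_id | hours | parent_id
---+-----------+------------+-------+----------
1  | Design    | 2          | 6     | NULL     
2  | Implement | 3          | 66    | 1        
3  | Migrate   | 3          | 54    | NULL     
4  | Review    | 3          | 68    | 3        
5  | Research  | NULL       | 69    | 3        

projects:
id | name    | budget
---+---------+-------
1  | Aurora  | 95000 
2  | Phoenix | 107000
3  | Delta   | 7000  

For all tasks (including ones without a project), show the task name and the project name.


LEFT JOIN keeps every row from tasks (the left table); where project_id has no match in projects, the project columns become NULL. Walk through each task:
  - task 1 (Design): project_id=2 -> matches Phoenix
  - task 2 (Implement): project_id=3 -> matches Delta
  - task 3 (Migrate): project_id=3 -> matches Delta
  - task 4 (Review): project_id=3 -> matches Delta
  - task 5 (Research): project_id=NULL, no match -> kept with NULL
All 5 rows appear; 1 has NULL project.

SQL:
SELECT a.name, b.name AS project
FROM tasks a
LEFT JOIN projects b ON a.project_id = b.id

Result:
name      | project
----------+--------
Design    | Phoenix
Implement | Delta  
Migrate   | Delta  
Review    | Delta  
Research  | NULL   


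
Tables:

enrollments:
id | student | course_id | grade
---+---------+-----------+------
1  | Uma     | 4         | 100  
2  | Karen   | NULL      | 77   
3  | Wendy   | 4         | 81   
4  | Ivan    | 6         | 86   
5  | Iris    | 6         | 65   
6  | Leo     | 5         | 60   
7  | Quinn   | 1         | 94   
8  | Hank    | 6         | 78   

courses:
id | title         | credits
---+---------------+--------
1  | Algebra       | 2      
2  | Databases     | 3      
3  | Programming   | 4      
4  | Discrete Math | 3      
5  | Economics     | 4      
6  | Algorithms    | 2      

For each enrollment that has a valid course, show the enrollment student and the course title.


INNER JOIN keeps only enrollments rows whose course_id matches an id in courses. Walk through each enrollment:
  - enrollment 1 (Uma): course_id=4 -> matches Discrete Math
  - enrollment 2 (Karen): course_id=NULL, no match -> dropped
  - enrollment 3 (Wendy): course_id=4 -> matches Discrete Math
  - enrollment 4 (Ivan): course_id=6 -> matches Algorithms
  - enrollment 5 (Iris): course_id=6 -> matches Algorithms
  - enrollment 6 (Leo): course_id=5 -> matches Economics
  - enrollment 7 (Quinn): course_id=1 -> matches Algebra
  - enrollment 8 (Hank): course_id=6 -> matches Algorithms
So 1 of 8 rows is dropped.

SQL:
SELECT a.student, b.title AS course
FROM enrollments a
INNER JOIN courses b ON a.course_id = b.id

Result:
student | course       
--------+--------------
Uma     | Discrete Math
Wendy   | Discrete Math
Ivan    | Algorithms   
Iris    | Algorithms   
Leo     | Economics    
Quinn   | Algebra      
Hank    | Algorithms   


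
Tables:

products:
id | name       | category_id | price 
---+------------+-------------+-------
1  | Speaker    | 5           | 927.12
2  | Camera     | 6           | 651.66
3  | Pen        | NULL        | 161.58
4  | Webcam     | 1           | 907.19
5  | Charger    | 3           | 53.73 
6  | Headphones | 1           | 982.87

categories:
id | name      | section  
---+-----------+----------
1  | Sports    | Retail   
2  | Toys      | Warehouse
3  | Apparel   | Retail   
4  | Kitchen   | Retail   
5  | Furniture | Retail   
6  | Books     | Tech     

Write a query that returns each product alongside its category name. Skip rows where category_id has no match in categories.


INNER JOIN keeps only products rows whose category_id matches an id in categories. Walk through each product:
  - product 1 (Speaker): category_id=5 -> matches Furniture
  - product 2 (Camera): category_id=6 -> matches Books
  - product 3 (Pen): category_id=NULL, no match -> dropped
  - product 4 (Webcam): category_id=1 -> matches Sports
  - product 5 (Charger): category_id=3 -> matches Apparel
  - product 6 (Headphones): category_id=1 -> matches Sports
So 1 of 6 rows is dropped.

SQL:
SELECT a.name, b.name AS category
FROM products a
INNER JOIN categories b ON a.category_id = b.id

Result:
name       | category 
-----------+----------
Speaker    | Furniture
Camera     | Books    
Webcam     | Sports   
Charger    | Apparel  
Headphones | Sports   
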